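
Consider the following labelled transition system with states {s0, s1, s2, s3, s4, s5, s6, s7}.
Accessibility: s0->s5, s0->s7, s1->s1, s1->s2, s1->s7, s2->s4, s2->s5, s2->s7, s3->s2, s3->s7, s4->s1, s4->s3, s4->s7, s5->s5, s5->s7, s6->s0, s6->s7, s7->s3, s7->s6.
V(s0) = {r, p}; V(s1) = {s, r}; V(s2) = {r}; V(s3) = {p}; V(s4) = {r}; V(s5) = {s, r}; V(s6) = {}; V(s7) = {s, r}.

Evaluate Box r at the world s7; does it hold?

At s7: Box r requires r at every successor {s3, s6}.
  r fails at s3, so Box r is false at s7.

No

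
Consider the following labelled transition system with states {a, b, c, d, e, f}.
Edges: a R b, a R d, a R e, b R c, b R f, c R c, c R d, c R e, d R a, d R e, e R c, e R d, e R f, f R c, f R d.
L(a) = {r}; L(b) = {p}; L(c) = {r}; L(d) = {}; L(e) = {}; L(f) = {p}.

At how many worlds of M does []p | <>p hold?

3

Recall that []ψ holds at a world iff ψ holds at every accessible world, and <>ψ holds iff ψ holds at some accessible world.
Let φ = []p | <>p. Evaluate φ at each world:
  a (successors {b, d, e}): φ is true.
  b (successors {c, f}): φ is true.
  c (successors {c, d, e}): φ is false.
  d (successors {a, e}): φ is false.
  e (successors {c, d, f}): φ is true.
  f (successors {c, d}): φ is false.
For instance, at b:
  At b: []p is false, <>p is true, so []p | <>p is true.
    At b: []p requires p at every successor {c, f}.
      p fails at c, so []p is false at b.
    At b: <>p requires p at some successor in {c, f}.
      p holds at f, so <>p is true at b.
Satisfying worlds: {a, b, e}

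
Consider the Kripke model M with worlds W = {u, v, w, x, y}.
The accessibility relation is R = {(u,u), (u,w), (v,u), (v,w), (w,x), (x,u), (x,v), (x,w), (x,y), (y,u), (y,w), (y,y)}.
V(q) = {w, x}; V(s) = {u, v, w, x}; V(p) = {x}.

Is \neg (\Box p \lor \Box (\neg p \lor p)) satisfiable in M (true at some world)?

Let φ = \neg (\Box p \lor \Box (\neg p \lor p)). Evaluate φ at each world:
  u (successors {u, w}): φ is false.
  v (successors {u, w}): φ is false.
  w (successors {x}): φ is false.
  x (successors {u, v, w, y}): φ is false.
  y (successors {u, w, y}): φ is false.
For instance, at w:
  At w: \Box p \lor \Box (\neg p \lor p) is true, so \neg (\Box p \lor \Box (\neg p \lor p)) is false.
    At w: \Box p is true, \Box (\neg p \lor p) is true, so \Box p \lor \Box (\neg p \lor p) is true.
      At w: \Box p requires p at every successor {x}.
        At x: p is true.
      So \Box p is true at w.
      At w: \Box (\neg p \lor p) requires \neg p \lor p at every successor {x}.
        At x: \neg p \lor p is true.
      So \Box (\neg p \lor p) is true at w.

No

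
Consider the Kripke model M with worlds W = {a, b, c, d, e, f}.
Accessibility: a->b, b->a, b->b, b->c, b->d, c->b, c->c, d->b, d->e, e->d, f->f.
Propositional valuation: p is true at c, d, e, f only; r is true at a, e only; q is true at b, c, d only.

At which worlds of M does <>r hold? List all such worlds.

b, d

Let φ = <>r. Evaluate φ at each world:
  a (successors {b}): φ is false.
  b (successors {a, b, c, d}): φ is true.
  c (successors {b, c}): φ is false.
  d (successors {b, e}): φ is true.
  e (successors {d}): φ is false.
  f (successors {f}): φ is false.
For instance, at d:
  At d: <>r requires r at some successor in {b, e}.
    r holds at e, so <>r is true at d.
Satisfying worlds: {b, d}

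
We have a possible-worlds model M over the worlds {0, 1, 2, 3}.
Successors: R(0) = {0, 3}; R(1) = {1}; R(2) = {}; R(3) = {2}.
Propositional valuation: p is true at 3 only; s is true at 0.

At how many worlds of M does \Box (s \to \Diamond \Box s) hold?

3

Let φ = \Box (s \to \Diamond \Box s). Evaluate φ at each world:
  0 (successors {0, 3}): φ is false.
  1 (successors {1}): φ is true.
  2 (successors ∅): φ is true.
  3 (successors {2}): φ is true.
For instance, at 0:
  At 0: \Box (s \to \Diamond \Box s) requires s \to \Diamond \Box s at every successor {0, 3}.
    s \to \Diamond \Box s fails at 0, so \Box (s \to \Diamond \Box s) is false at 0.
      At 0: s is true, \Diamond \Box s is false, so s \to \Diamond \Box s is false.
Satisfying worlds: {1, 2, 3}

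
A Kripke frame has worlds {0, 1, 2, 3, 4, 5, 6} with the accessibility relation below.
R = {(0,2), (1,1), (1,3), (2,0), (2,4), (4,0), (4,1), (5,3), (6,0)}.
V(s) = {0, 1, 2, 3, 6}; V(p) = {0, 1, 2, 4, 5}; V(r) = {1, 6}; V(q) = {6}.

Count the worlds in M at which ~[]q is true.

Let φ = ~[]q. Evaluate φ at each world:
  0 (successors {2}): φ is true.
  1 (successors {1, 3}): φ is true.
  2 (successors {0, 4}): φ is true.
  3 (successors ∅): φ is false.
  4 (successors {0, 1}): φ is true.
  5 (successors {3}): φ is true.
  6 (successors {0}): φ is true.
For instance, at 1:
  At 1: []q is false, so ~[]q is true.
    At 1: []q requires q at every successor {1, 3}.
      q fails at 1, so []q is false at 1.
Satisfying worlds: {0, 1, 2, 4, 5, 6}

6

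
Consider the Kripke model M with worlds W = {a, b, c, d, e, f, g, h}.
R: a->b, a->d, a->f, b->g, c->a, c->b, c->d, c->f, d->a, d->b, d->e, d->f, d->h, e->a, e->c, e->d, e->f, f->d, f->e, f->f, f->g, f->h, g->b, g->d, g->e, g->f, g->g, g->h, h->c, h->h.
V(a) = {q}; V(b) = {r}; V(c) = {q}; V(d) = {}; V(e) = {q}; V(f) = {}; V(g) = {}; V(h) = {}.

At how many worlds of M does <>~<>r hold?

7

Let φ = <>~<>r. Evaluate φ at each world:
  a (successors {b, d, f}): φ is true.
  b (successors {g}): φ is false.
  c (successors {a, b, d, f}): φ is true.
  d (successors {a, b, e, f, h}): φ is true.
  e (successors {a, c, d, f}): φ is true.
  f (successors {d, e, f, g, h}): φ is true.
  g (successors {b, d, e, f, g, h}): φ is true.
  h (successors {c, h}): φ is true.
For instance, at c:
  At c: <>~<>r requires ~<>r at some successor in {a, b, d, f}.
    ~<>r holds at b, so <>~<>r is true at c.
      At b: <>r is false, so ~<>r is true.
Satisfying worlds: {a, c, d, e, f, g, h}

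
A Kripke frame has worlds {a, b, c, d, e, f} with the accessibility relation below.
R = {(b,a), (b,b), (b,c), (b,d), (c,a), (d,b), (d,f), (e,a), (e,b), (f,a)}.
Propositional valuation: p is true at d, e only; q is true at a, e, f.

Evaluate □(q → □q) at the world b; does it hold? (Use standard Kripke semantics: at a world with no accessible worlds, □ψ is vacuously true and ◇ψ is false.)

Yes

Recall that □ψ holds at a world iff ψ holds at every accessible world, and ◇ψ holds iff ψ holds at some accessible world.
At b: □(q → □q) requires q → □q at every successor {a, b, c, d}.
  At a: q → □q is true.
  At b: q → □q is true.
  At c: q → □q is true.
  At d: q → □q is true.
So □(q → □q) is true at b.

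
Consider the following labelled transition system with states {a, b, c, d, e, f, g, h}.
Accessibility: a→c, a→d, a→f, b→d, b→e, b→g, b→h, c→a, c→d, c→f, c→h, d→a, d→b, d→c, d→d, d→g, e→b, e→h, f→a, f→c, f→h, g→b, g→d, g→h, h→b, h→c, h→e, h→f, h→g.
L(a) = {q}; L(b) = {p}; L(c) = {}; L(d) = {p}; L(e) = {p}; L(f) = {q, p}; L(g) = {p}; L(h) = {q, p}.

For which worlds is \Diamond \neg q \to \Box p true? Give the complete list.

b, e, g

Let φ = \Diamond \neg q \to \Box p. Evaluate φ at each world:
  a (successors {c, d, f}): φ is false.
  b (successors {d, e, g, h}): φ is true.
  c (successors {a, d, f, h}): φ is false.
  d (successors {a, b, c, d, g}): φ is false.
  e (successors {b, h}): φ is true.
  f (successors {a, c, h}): φ is false.
  g (successors {b, d, h}): φ is true.
  h (successors {b, c, e, f, g}): φ is false.
For instance, at f:
  At f: \Diamond \neg q is true, \Box p is false, so \Diamond \neg q \to \Box p is false.
    At f: \Diamond \neg q requires \neg q at some successor in {a, c, h}.
      \neg q holds at c, so \Diamond \neg q is true at f.
    At f: \Box p requires p at every successor {a, c, h}.
      p fails at a, so \Box p is false at f.
Satisfying worlds: {b, e, g}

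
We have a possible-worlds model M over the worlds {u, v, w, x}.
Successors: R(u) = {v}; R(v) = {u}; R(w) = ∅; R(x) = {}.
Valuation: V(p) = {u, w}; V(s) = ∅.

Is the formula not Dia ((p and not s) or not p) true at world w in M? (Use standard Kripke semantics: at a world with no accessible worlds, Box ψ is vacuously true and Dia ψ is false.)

Yes

Recall that Dia ψ holds at a world iff ψ holds at some accessible world.
At w: Dia ((p and not s) or not p) is false, so not Dia ((p and not s) or not p) is true.
  At w: no accessible worlds, so Dia ((p and not s) or not p) is false.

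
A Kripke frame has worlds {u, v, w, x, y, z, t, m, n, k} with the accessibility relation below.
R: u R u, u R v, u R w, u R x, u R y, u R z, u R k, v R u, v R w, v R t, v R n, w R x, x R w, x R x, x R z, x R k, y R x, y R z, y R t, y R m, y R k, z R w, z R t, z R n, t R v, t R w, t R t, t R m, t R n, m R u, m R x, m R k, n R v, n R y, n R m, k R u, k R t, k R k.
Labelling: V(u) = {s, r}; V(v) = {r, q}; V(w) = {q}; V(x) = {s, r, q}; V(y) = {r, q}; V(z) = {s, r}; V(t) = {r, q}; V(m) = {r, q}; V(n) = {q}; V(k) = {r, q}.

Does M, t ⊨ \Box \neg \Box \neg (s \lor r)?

Yes

At t: \Box \neg \Box \neg (s \lor r) requires \neg \Box \neg (s \lor r) at every successor {v, w, t, m, n}.
  At v: \neg \Box \neg (s \lor r) is true.
  At w: \neg \Box \neg (s \lor r) is true.
  At t: \neg \Box \neg (s \lor r) is true.
  At m: \neg \Box \neg (s \lor r) is true.
  At n: \neg \Box \neg (s \lor r) is true.
So \Box \neg \Box \neg (s \lor r) is true at t.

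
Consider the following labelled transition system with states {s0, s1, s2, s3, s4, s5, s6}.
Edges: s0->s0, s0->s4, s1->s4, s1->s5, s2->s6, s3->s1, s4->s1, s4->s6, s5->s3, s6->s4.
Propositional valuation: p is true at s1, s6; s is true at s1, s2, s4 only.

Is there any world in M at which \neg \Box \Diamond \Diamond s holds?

No

Let φ = \neg \Box \Diamond \Diamond s. Evaluate φ at each world:
  s0 (successors {s0, s4}): φ is false.
  s1 (successors {s4, s5}): φ is false.
  s2 (successors {s6}): φ is false.
  s3 (successors {s1}): φ is false.
  s4 (successors {s1, s6}): φ is false.
  s5 (successors {s3}): φ is false.
  s6 (successors {s4}): φ is false.
For instance, at s3:
  At s3: \Box \Diamond \Diamond s is true, so \neg \Box \Diamond \Diamond s is false.
    At s3: \Box \Diamond \Diamond s requires \Diamond \Diamond s at every successor {s1}.
      At s1: \Diamond \Diamond s is true.
    So \Box \Diamond \Diamond s is true at s3.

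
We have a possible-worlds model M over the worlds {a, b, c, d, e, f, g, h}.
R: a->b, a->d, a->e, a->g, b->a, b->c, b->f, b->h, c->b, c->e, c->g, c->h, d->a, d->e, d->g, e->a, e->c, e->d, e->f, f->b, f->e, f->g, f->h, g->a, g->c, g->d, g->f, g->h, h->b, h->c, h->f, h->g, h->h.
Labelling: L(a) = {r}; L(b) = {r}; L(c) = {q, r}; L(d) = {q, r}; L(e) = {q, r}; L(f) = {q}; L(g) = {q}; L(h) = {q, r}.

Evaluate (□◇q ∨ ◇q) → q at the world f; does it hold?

Yes

At f: □◇q ∨ ◇q is true, q is true, so (□◇q ∨ ◇q) → q is true.
  At f: □◇q is true, ◇q is true, so □◇q ∨ ◇q is true.
    At f: □◇q requires ◇q at every successor {b, e, g, h}.
      At b: ◇q is true.
      At e: ◇q is true.
      At g: ◇q is true.
      At h: ◇q is true.
    So □◇q is true at f.
    At f: ◇q requires q at some successor in {b, e, g, h}.
      q holds at e, so ◇q is true at f.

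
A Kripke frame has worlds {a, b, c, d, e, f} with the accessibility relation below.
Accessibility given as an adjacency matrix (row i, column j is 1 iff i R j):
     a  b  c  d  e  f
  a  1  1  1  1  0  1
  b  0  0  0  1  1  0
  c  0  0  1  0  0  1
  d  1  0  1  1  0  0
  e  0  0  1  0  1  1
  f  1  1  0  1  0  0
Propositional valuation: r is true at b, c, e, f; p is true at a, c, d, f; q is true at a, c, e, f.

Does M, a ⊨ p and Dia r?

Yes

At a: p is true, Dia r is true, so p and Dia r is true.
  At a: Dia r requires r at some successor in {a, b, c, d, f}.
    r holds at b, so Dia r is true at a.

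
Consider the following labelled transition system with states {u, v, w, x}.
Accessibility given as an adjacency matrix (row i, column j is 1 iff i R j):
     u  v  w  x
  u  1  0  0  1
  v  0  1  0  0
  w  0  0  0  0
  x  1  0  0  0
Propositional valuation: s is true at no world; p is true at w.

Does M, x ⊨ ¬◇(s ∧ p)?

Yes

At x: ◇(s ∧ p) is false, so ¬◇(s ∧ p) is true.
  At x: ◇(s ∧ p) requires s ∧ p at some successor in {u}.
    At u: s ∧ p is false.
  So ◇(s ∧ p) is false at x.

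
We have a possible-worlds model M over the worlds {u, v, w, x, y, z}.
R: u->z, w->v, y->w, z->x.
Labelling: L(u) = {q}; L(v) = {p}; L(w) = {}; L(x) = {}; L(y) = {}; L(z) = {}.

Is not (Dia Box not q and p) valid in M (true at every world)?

Recall that Box ψ holds at a world iff ψ holds at every accessible world, and Dia ψ holds iff ψ holds at some accessible world.
Let φ = not (Dia Box not q and p). Evaluate φ at each world:
  u (successors {z}): φ is true.
  v (successors ∅): φ is true.
  w (successors {v}): φ is true.
  x (successors ∅): φ is true.
  y (successors {w}): φ is true.
  z (successors {x}): φ is true.
For instance, at u:
  At u: Dia Box not q and p is false, so not (Dia Box not q and p) is true.
    At u: Dia Box not q is true, p is false, so Dia Box not q and p is false.
      At u: Dia Box not q requires Box not q at some successor in {z}.
        Box not q holds at z, so Dia Box not q is true at u.

Yes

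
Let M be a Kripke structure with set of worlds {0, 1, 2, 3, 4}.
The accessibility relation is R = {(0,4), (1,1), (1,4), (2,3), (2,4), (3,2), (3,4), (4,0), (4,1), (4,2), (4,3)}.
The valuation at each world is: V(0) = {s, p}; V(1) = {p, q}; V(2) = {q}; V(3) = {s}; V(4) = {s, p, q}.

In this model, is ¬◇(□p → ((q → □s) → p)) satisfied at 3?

Recall that □ψ holds at a world iff ψ holds at every accessible world, and ◇ψ holds iff ψ holds at some accessible world.
At 3: ◇(□p → ((q → □s) → p)) is true, so ¬◇(□p → ((q → □s) → p)) is false.
  At 3: ◇(□p → ((q → □s) → p)) requires □p → ((q → □s) → p) at some successor in {2, 4}.
    □p → ((q → □s) → p) holds at 2, so ◇(□p → ((q → □s) → p)) is true at 3.
      At 2: □p is false, (q → □s) → p is false, so □p → ((q → □s) → p) is true.

No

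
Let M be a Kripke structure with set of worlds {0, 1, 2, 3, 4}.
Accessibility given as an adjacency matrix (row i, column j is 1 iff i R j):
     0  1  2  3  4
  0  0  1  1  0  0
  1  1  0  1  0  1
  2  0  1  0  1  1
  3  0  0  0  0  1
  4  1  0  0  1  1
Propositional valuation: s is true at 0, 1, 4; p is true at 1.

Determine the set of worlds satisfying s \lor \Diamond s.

Let φ = s \lor \Diamond s. Evaluate φ at each world:
  0 (successors {1, 2}): φ is true.
  1 (successors {0, 2, 4}): φ is true.
  2 (successors {1, 3, 4}): φ is true.
  3 (successors {4}): φ is true.
  4 (successors {0, 3, 4}): φ is true.
For instance, at 0:
  At 0: s is true, \Diamond s is true, so s \lor \Diamond s is true.
    At 0: \Diamond s requires s at some successor in {1, 2}.
      s holds at 1, so \Diamond s is true at 0.
Satisfying worlds: {0, 1, 2, 3, 4}

0, 1, 2, 3, 4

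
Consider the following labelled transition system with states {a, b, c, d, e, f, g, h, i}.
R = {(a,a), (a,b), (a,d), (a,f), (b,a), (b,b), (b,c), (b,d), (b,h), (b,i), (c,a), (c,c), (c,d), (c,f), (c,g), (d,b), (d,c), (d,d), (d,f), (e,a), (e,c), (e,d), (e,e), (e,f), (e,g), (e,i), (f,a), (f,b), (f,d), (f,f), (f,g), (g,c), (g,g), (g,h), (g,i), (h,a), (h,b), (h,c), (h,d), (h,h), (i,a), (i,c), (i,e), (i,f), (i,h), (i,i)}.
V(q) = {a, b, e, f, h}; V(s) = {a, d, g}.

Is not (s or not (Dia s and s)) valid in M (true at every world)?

No

Let φ = not (s or not (Dia s and s)). Evaluate φ at each world:
  a (successors {a, b, d, f}): φ is false.
  b (successors {a, b, c, d, h, i}): φ is false.
  c (successors {a, c, d, f, g}): φ is false.
  d (successors {b, c, d, f}): φ is false.
  e (successors {a, c, d, e, f, g, i}): φ is false.
  f (successors {a, b, d, f, g}): φ is false.
  g (successors {c, g, h, i}): φ is false.
  h (successors {a, b, c, d, h}): φ is false.
  i (successors {a, c, e, f, h, i}): φ is false.
Detail at a (counterexample):
  At a: s or not (Dia s and s) is true, so not (s or not (Dia s and s)) is false.
    At a: s is true, not (Dia s and s) is false, so s or not (Dia s and s) is true.
      At a: Dia s and s is true, so not (Dia s and s) is false.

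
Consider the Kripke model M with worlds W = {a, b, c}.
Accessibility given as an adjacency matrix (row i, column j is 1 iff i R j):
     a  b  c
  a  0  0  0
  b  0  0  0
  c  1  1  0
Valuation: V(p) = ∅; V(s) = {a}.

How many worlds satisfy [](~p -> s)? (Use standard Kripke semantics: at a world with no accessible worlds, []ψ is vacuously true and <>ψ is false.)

Let φ = [](~p -> s). Evaluate φ at each world:
  a (successors ∅): φ is true.
  b (successors ∅): φ is true.
  c (successors {a, b}): φ is false.
For instance, at c:
  At c: [](~p -> s) requires ~p -> s at every successor {a, b}.
    ~p -> s fails at b, so [](~p -> s) is false at c.
Satisfying worlds: {a, b}

2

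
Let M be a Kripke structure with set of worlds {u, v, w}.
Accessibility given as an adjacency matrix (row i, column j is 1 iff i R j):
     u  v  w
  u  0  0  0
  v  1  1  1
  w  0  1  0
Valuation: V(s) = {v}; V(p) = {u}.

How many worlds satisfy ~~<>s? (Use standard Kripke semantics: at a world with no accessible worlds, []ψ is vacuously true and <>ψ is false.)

Let φ = ~~<>s. Evaluate φ at each world:
  u (successors ∅): φ is false.
  v (successors {u, v, w}): φ is true.
  w (successors {v}): φ is true.
For instance, at v:
  At v: ~<>s is false, so ~~<>s is true.
    At v: <>s is true, so ~<>s is false.
      At v: <>s requires s at some successor in {u, v, w}.
        s holds at v, so <>s is true at v.
Satisfying worlds: {v, w}

2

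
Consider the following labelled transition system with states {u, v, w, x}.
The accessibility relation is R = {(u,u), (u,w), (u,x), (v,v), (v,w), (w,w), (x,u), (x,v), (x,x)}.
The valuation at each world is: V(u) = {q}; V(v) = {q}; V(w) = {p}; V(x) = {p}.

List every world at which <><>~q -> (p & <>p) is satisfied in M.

w, x

Let φ = <><>~q -> (p & <>p). Evaluate φ at each world:
  u (successors {u, w, x}): φ is false.
  v (successors {v, w}): φ is false.
  w (successors {w}): φ is true.
  x (successors {u, v, x}): φ is true.
For instance, at x:
  At x: <><>~q is true, p & <>p is true, so <><>~q -> (p & <>p) is true.
    At x: <><>~q requires <>~q at some successor in {u, v, x}.
      <>~q holds at u, so <><>~q is true at x.
    At x: p is true, <>p is true, so p & <>p is true.
      At x: <>p requires p at some successor in {u, v, x}.
        p holds at x, so <>p is true at x.
Satisfying worlds: {w, x}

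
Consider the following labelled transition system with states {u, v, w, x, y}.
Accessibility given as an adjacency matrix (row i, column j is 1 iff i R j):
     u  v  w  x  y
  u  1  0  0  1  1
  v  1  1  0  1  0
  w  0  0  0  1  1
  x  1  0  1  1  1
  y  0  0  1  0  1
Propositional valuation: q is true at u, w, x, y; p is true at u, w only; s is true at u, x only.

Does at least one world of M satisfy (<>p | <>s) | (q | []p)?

Yes

Let φ = (<>p | <>s) | (q | []p). Evaluate φ at each world:
  u (successors {u, x, y}): φ is true.
  v (successors {u, v, x}): φ is true.
  w (successors {x, y}): φ is true.
  x (successors {u, w, x, y}): φ is true.
  y (successors {w, y}): φ is true.
Detail at u (witness):
  At u: <>p | <>s is true, q | []p is true, so (<>p | <>s) | (q | []p) is true.
    At u: <>p is true, <>s is true, so <>p | <>s is true.
      At u: <>p requires p at some successor in {u, x, y}.
        p holds at u, so <>p is true at u.
      At u: <>s requires s at some successor in {u, x, y}.
        s holds at u, so <>s is true at u.
    At u: q is true, []p is false, so q | []p is true.
      At u: []p requires p at every successor {u, x, y}.
        p fails at x, so []p is false at u.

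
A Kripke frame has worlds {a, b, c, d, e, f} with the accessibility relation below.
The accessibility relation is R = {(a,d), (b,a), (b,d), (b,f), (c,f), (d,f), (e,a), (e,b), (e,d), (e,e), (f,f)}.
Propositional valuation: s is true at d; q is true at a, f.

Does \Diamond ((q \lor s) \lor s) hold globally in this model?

Yes

Let φ = \Diamond ((q \lor s) \lor s). Evaluate φ at each world:
  a (successors {d}): φ is true.
  b (successors {a, d, f}): φ is true.
  c (successors {f}): φ is true.
  d (successors {f}): φ is true.
  e (successors {a, b, d, e}): φ is true.
  f (successors {f}): φ is true.
For instance, at a:
  At a: \Diamond ((q \lor s) \lor s) requires (q \lor s) \lor s at some successor in {d}.
    (q \lor s) \lor s holds at d, so \Diamond ((q \lor s) \lor s) is true at a.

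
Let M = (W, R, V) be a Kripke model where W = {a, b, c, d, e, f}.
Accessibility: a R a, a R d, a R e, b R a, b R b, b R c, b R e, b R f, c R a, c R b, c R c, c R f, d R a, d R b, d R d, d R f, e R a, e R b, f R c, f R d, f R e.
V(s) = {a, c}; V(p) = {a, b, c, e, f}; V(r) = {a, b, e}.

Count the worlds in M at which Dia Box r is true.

Let φ = Dia Box r. Evaluate φ at each world:
  a (successors {a, d, e}): φ is true.
  b (successors {a, b, c, e, f}): φ is true.
  c (successors {a, b, c, f}): φ is false.
  d (successors {a, b, d, f}): φ is false.
  e (successors {a, b}): φ is false.
  f (successors {c, d, e}): φ is true.
For instance, at f:
  At f: Dia Box r requires Box r at some successor in {c, d, e}.
    Box r holds at e, so Dia Box r is true at f.
      At e: Box r requires r at every successor {a, b}.
        At a: r is true.
        At b: r is true.
      So Box r is true at e.
Satisfying worlds: {a, b, f}

3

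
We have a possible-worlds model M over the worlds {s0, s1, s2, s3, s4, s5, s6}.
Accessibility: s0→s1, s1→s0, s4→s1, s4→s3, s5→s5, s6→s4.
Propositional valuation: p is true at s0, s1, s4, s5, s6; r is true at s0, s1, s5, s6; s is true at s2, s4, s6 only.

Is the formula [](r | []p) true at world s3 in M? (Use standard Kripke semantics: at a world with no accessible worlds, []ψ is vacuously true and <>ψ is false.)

Yes

Recall that []ψ holds at a world iff ψ holds at every accessible world, and <>ψ holds iff ψ holds at some accessible world.
At s3: no accessible worlds, so [](r | []p) holds vacuously.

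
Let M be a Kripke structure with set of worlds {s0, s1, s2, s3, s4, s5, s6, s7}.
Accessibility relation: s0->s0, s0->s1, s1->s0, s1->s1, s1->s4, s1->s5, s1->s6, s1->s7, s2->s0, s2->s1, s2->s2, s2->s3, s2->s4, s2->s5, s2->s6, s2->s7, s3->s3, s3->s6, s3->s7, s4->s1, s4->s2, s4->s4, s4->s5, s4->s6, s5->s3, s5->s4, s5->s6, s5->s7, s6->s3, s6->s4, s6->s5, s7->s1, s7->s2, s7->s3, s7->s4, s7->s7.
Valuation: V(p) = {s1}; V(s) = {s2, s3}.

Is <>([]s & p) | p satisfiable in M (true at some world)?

Let φ = <>([]s & p) | p. Evaluate φ at each world:
  s0 (successors {s0, s1}): φ is false.
  s1 (successors {s0, s1, s4, s5, s6, s7}): φ is true.
  s2 (successors {s0, s1, s2, s3, s4, s5, s6, s7}): φ is false.
  s3 (successors {s3, s6, s7}): φ is false.
  s4 (successors {s1, s2, s4, s5, s6}): φ is false.
  s5 (successors {s3, s4, s6, s7}): φ is false.
  s6 (successors {s3, s4, s5}): φ is false.
  s7 (successors {s1, s2, s3, s4, s7}): φ is false.
Detail at s1 (witness):
  At s1: <>([]s & p) is false, p is true, so <>([]s & p) | p is true.
    At s1: <>([]s & p) requires []s & p at some successor in {s0, s1, s4, s5, s6, s7}.
      At s0: []s & p is false.
      At s1: []s & p is false.
      At s4: []s & p is false.
      At s5: []s & p is false.
      At s6: []s & p is false.
      At s7: []s & p is false.
    So <>([]s & p) is false at s1.

Yes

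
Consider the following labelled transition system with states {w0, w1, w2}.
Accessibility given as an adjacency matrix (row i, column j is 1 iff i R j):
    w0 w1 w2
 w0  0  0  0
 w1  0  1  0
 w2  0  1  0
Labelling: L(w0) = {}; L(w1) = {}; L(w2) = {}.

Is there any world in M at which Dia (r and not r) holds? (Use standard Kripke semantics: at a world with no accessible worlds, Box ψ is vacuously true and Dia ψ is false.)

Let φ = Dia (r and not r). Evaluate φ at each world:
  w0 (successors ∅): φ is false.
  w1 (successors {w1}): φ is false.
  w2 (successors {w1}): φ is false.
For instance, at w2:
  At w2: Dia (r and not r) requires r and not r at some successor in {w1}.
    At w1: r and not r is false.
  So Dia (r and not r) is false at w2.

No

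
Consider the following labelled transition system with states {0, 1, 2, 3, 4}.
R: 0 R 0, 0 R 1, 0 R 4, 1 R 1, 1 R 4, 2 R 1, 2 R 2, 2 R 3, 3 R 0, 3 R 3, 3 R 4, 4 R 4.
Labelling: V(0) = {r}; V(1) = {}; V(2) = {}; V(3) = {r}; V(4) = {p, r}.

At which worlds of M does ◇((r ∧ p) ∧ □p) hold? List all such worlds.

Let φ = ◇((r ∧ p) ∧ □p). Evaluate φ at each world:
  0 (successors {0, 1, 4}): φ is true.
  1 (successors {1, 4}): φ is true.
  2 (successors {1, 2, 3}): φ is false.
  3 (successors {0, 3, 4}): φ is true.
  4 (successors {4}): φ is true.
For instance, at 3:
  At 3: ◇((r ∧ p) ∧ □p) requires (r ∧ p) ∧ □p at some successor in {0, 3, 4}.
    (r ∧ p) ∧ □p holds at 4, so ◇((r ∧ p) ∧ □p) is true at 3.
      At 4: r ∧ p is true, □p is true, so (r ∧ p) ∧ □p is true.
Satisfying worlds: {0, 1, 3, 4}

0, 1, 3, 4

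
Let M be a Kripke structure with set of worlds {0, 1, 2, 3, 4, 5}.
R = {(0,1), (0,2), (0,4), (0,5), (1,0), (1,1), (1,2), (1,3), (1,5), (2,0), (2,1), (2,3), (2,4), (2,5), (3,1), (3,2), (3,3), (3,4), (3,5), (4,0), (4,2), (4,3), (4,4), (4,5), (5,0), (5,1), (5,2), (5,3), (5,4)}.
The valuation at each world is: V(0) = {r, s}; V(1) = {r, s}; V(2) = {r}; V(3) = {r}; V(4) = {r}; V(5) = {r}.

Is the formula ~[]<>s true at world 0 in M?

Recall that []ψ holds at a world iff ψ holds at every accessible world, and <>ψ holds iff ψ holds at some accessible world.
At 0: []<>s is true, so ~[]<>s is false.
  At 0: []<>s requires <>s at every successor {1, 2, 4, 5}.
    At 1: <>s is true.
    At 2: <>s is true.
    At 4: <>s is true.
    At 5: <>s is true.
  So []<>s is true at 0.

No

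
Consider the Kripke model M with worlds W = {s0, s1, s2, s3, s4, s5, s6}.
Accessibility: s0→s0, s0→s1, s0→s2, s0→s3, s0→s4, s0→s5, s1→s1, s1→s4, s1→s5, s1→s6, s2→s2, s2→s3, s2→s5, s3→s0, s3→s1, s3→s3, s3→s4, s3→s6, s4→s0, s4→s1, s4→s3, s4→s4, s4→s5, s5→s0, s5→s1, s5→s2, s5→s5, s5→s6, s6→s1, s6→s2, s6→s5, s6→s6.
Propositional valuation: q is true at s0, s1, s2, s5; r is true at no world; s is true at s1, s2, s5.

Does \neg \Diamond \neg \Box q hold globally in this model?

No

Let φ = \neg \Diamond \neg \Box q. Evaluate φ at each world:
  s0 (successors {s0, s1, s2, s3, s4, s5}): φ is false.
  s1 (successors {s1, s4, s5, s6}): φ is false.
  s2 (successors {s2, s3, s5}): φ is false.
  s3 (successors {s0, s1, s3, s4, s6}): φ is false.
  s4 (successors {s0, s1, s3, s4, s5}): φ is false.
  s5 (successors {s0, s1, s2, s5, s6}): φ is false.
  s6 (successors {s1, s2, s5, s6}): φ is false.
Detail at s0 (counterexample):
  At s0: \Diamond \neg \Box q is true, so \neg \Diamond \neg \Box q is false.
    At s0: \Diamond \neg \Box q requires \neg \Box q at some successor in {s0, s1, s2, s3, s4, s5}.
      \neg \Box q holds at s0, so \Diamond \neg \Box q is true at s0.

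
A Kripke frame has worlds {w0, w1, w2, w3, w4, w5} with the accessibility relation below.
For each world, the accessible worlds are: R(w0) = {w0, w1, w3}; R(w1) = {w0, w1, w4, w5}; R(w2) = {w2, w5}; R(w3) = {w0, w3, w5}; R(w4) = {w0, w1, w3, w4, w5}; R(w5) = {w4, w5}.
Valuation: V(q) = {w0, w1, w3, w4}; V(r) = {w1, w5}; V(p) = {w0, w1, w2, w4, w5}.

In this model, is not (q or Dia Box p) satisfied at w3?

No

At w3: q or Dia Box p is true, so not (q or Dia Box p) is false.
  At w3: q is true, Dia Box p is true, so q or Dia Box p is true.
    At w3: Dia Box p requires Box p at some successor in {w0, w3, w5}.
      Box p holds at w5, so Dia Box p is true at w3.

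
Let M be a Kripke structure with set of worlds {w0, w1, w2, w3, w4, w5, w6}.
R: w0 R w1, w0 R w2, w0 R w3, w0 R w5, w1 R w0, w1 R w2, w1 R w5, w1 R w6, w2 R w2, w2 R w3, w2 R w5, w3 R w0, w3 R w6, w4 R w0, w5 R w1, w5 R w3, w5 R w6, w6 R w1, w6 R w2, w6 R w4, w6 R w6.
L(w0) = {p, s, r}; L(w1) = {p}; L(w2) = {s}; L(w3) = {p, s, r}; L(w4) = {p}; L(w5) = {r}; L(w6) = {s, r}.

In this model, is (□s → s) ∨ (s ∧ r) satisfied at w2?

Yes

At w2: □s → s is true, s ∧ r is false, so (□s → s) ∨ (s ∧ r) is true.
  At w2: □s is false, s is true, so □s → s is true.
    At w2: □s requires s at every successor {w2, w3, w5}.
      s fails at w5, so □s is false at w2.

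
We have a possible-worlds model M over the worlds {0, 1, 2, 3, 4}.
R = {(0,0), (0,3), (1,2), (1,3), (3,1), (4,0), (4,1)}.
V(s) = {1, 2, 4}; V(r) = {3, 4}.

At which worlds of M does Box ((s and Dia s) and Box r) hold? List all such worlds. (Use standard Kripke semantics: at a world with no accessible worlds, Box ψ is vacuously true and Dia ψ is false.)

2

Recall that Box ψ holds at a world iff ψ holds at every accessible world, and Dia ψ holds iff ψ holds at some accessible world.
Let φ = Box ((s and Dia s) and Box r). Evaluate φ at each world:
  0 (successors {0, 3}): φ is false.
  1 (successors {2, 3}): φ is false.
  2 (successors ∅): φ is true.
  3 (successors {1}): φ is false.
  4 (successors {0, 1}): φ is false.
For instance, at 4:
  At 4: Box ((s and Dia s) and Box r) requires (s and Dia s) and Box r at every successor {0, 1}.
    (s and Dia s) and Box r fails at 0, so Box ((s and Dia s) and Box r) is false at 4.
      At 0: s and Dia s is false, Box r is false, so (s and Dia s) and Box r is false.
Satisfying worlds: {2}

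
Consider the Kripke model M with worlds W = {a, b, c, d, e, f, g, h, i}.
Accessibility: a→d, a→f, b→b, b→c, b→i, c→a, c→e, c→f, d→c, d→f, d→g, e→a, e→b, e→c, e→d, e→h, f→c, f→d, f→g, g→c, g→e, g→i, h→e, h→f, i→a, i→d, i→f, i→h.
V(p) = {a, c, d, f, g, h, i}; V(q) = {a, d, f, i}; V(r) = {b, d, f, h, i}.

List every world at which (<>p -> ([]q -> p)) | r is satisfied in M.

Let φ = (<>p -> ([]q -> p)) | r. Evaluate φ at each world:
  a (successors {d, f}): φ is true.
  b (successors {b, c, i}): φ is true.
  c (successors {a, e, f}): φ is true.
  d (successors {c, f, g}): φ is true.
  e (successors {a, b, c, d, h}): φ is true.
  f (successors {c, d, g}): φ is true.
  g (successors {c, e, i}): φ is true.
  h (successors {e, f}): φ is true.
  i (successors {a, d, f, h}): φ is true.
For instance, at d:
  At d: <>p -> ([]q -> p) is true, r is true, so (<>p -> ([]q -> p)) | r is true.
    At d: <>p is true, []q -> p is true, so <>p -> ([]q -> p) is true.
      At d: <>p requires p at some successor in {c, f, g}.
        p holds at c, so <>p is true at d.
      At d: []q is false, p is true, so []q -> p is true.
Satisfying worlds: {a, b, c, d, e, f, g, h, i}

a, b, c, d, e, f, g, h, i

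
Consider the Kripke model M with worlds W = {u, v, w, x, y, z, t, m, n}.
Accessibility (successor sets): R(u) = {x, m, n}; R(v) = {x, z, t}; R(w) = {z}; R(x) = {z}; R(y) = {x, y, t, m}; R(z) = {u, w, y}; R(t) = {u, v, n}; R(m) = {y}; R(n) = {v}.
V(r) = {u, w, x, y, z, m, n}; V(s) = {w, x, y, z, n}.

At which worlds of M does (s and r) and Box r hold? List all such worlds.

w, x, z

Recall that Box ψ holds at a world iff ψ holds at every accessible world, and Dia ψ holds iff ψ holds at some accessible world.
Let φ = (s and r) and Box r. Evaluate φ at each world:
  u (successors {x, m, n}): φ is false.
  v (successors {x, z, t}): φ is false.
  w (successors {z}): φ is true.
  x (successors {z}): φ is true.
  y (successors {x, y, t, m}): φ is false.
  z (successors {u, w, y}): φ is true.
  t (successors {u, v, n}): φ is false.
  m (successors {y}): φ is false.
  n (successors {v}): φ is false.
For instance, at v:
  At v: s and r is false, Box r is false, so (s and r) and Box r is false.
    At v: Box r requires r at every successor {x, z, t}.
      r fails at t, so Box r is false at v.
Satisfying worlds: {w, x, z}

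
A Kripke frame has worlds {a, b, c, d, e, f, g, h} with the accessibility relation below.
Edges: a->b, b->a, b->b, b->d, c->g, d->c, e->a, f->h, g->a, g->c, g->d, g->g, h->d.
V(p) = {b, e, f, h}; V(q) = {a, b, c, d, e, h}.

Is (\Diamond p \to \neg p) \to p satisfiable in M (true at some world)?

Let φ = (\Diamond p \to \neg p) \to p. Evaluate φ at each world:
  a (successors {b}): φ is false.
  b (successors {a, b, d}): φ is true.
  c (successors {g}): φ is false.
  d (successors {c}): φ is false.
  e (successors {a}): φ is true.
  f (successors {h}): φ is true.
  g (successors {a, c, d, g}): φ is false.
  h (successors {d}): φ is true.
Detail at b (witness):
  At b: \Diamond p \to \neg p is false, p is true, so (\Diamond p \to \neg p) \to p is true.
    At b: \Diamond p is true, \neg p is false, so \Diamond p \to \neg p is false.
      At b: \Diamond p requires p at some successor in {a, b, d}.
        p holds at b, so \Diamond p is true at b.

Yes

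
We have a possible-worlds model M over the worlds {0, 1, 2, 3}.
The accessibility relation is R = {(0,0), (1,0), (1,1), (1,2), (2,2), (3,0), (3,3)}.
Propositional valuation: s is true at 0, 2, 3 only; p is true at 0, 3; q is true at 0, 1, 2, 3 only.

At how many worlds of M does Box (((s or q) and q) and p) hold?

Let φ = Box (((s or q) and q) and p). Evaluate φ at each world:
  0 (successors {0}): φ is true.
  1 (successors {0, 1, 2}): φ is false.
  2 (successors {2}): φ is false.
  3 (successors {0, 3}): φ is true.
For instance, at 1:
  At 1: Box (((s or q) and q) and p) requires ((s or q) and q) and p at every successor {0, 1, 2}.
    ((s or q) and q) and p fails at 1, so Box (((s or q) and q) and p) is false at 1.
Satisfying worlds: {0, 3}

2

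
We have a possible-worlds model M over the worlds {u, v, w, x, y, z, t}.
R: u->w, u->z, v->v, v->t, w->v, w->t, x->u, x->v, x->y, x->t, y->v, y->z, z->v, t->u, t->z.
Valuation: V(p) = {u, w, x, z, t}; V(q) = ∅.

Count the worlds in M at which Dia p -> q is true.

1

Recall that Dia ψ holds at a world iff ψ holds at some accessible world.
Let φ = Dia p -> q. Evaluate φ at each world:
  u (successors {w, z}): φ is false.
  v (successors {v, t}): φ is false.
  w (successors {v, t}): φ is false.
  x (successors {u, v, y, t}): φ is false.
  y (successors {v, z}): φ is false.
  z (successors {v}): φ is true.
  t (successors {u, z}): φ is false.
For instance, at t:
  At t: Dia p is true, q is false, so Dia p -> q is false.
    At t: Dia p requires p at some successor in {u, z}.
      p holds at u, so Dia p is true at t.
Satisfying worlds: {z}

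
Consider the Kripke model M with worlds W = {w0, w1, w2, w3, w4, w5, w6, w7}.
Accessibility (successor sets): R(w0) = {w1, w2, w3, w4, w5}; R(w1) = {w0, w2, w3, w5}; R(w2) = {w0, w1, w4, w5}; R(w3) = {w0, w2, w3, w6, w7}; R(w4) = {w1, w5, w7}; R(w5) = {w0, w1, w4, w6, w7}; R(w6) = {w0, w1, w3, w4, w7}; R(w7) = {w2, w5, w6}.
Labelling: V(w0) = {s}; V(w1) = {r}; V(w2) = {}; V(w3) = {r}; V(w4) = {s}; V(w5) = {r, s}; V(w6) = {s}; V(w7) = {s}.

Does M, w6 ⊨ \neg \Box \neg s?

Yes

Recall that \Box ψ holds at a world iff ψ holds at every accessible world, and \Diamond ψ holds iff ψ holds at some accessible world.
At w6: \Box \neg s is false, so \neg \Box \neg s is true.
  At w6: \Box \neg s requires \neg s at every successor {w0, w1, w3, w4, w7}.
    \neg s fails at w0, so \Box \neg s is false at w6.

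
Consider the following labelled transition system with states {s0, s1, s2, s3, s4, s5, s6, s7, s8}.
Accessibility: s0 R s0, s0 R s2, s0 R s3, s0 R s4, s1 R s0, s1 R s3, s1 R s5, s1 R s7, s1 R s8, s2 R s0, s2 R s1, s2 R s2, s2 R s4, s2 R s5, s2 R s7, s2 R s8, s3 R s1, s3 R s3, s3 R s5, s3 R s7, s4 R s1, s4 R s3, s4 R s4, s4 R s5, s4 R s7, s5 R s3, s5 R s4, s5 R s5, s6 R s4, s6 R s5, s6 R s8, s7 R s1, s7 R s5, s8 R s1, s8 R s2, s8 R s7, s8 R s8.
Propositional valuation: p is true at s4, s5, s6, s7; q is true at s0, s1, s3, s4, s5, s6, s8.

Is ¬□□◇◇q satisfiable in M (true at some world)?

No

Recall that □ψ holds at a world iff ψ holds at every accessible world, and ◇ψ holds iff ψ holds at some accessible world.
Let φ = ¬□□◇◇q. Evaluate φ at each world:
  s0 (successors {s0, s2, s3, s4}): φ is false.
  s1 (successors {s0, s3, s5, s7, s8}): φ is false.
  s2 (successors {s0, s1, s2, s4, s5, s7, s8}): φ is false.
  s3 (successors {s1, s3, s5, s7}): φ is false.
  s4 (successors {s1, s3, s4, s5, s7}): φ is false.
  s5 (successors {s3, s4, s5}): φ is false.
  s6 (successors {s4, s5, s8}): φ is false.
  s7 (successors {s1, s5}): φ is false.
  s8 (successors {s1, s2, s7, s8}): φ is false.
For instance, at s5:
  At s5: □□◇◇q is true, so ¬□□◇◇q is false.
    At s5: □□◇◇q requires □◇◇q at every successor {s3, s4, s5}.
      At s3: □◇◇q is true.
      At s4: □◇◇q is true.
      At s5: □◇◇q is true.
    So □□◇◇q is true at s5.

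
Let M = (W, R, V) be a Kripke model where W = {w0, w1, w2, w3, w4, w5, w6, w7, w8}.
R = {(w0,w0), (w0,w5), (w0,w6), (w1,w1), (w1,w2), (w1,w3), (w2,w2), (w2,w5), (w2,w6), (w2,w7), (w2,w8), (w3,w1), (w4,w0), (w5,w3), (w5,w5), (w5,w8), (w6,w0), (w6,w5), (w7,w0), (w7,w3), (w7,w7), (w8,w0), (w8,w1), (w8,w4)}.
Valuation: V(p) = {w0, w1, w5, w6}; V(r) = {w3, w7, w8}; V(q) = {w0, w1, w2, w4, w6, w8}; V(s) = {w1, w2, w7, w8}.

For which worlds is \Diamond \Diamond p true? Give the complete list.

Let φ = \Diamond \Diamond p. Evaluate φ at each world:
  w0 (successors {w0, w5, w6}): φ is true.
  w1 (successors {w1, w2, w3}): φ is true.
  w2 (successors {w2, w5, w6, w7, w8}): φ is true.
  w3 (successors {w1}): φ is true.
  w4 (successors {w0}): φ is true.
  w5 (successors {w3, w5, w8}): φ is true.
  w6 (successors {w0, w5}): φ is true.
  w7 (successors {w0, w3, w7}): φ is true.
  w8 (successors {w0, w1, w4}): φ is true.
For instance, at w8:
  At w8: \Diamond \Diamond p requires \Diamond p at some successor in {w0, w1, w4}.
    \Diamond p holds at w0, so \Diamond \Diamond p is true at w8.
      At w0: \Diamond p requires p at some successor in {w0, w5, w6}.
        p holds at w0, so \Diamond p is true at w0.
Satisfying worlds: {w0, w1, w2, w3, w4, w5, w6, w7, w8}

w0, w1, w2, w3, w4, w5, w6, w7, w8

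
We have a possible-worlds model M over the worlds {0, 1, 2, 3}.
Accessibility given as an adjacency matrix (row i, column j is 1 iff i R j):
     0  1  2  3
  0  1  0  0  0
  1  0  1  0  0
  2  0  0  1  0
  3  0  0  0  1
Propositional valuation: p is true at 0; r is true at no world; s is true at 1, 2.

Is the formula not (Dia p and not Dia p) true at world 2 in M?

At 2: Dia p and not Dia p is false, so not (Dia p and not Dia p) is true.
  At 2: Dia p is false, not Dia p is true, so Dia p and not Dia p is false.
    At 2: Dia p requires p at some successor in {2}.
      At 2: p is false.
    So Dia p is false at 2.
    At 2: Dia p is false, so not Dia p is true.
      At 2: Dia p requires p at some successor in {2}.
        At 2: p is false.
      So Dia p is false at 2.

Yes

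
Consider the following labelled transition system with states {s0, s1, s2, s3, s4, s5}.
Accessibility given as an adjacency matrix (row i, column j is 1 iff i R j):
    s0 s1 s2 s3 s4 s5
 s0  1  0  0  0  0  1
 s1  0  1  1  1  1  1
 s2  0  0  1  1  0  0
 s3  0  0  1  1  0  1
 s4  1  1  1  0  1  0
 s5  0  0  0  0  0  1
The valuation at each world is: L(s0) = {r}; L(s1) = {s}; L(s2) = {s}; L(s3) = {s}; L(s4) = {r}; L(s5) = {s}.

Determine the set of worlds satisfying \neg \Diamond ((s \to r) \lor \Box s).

none

Let φ = \neg \Diamond ((s \to r) \lor \Box s). Evaluate φ at each world:
  s0 (successors {s0, s5}): φ is false.
  s1 (successors {s1, s2, s3, s4, s5}): φ is false.
  s2 (successors {s2, s3}): φ is false.
  s3 (successors {s2, s3, s5}): φ is false.
  s4 (successors {s0, s1, s2, s4}): φ is false.
  s5 (successors {s5}): φ is false.
For instance, at s4:
  At s4: \Diamond ((s \to r) \lor \Box s) is true, so \neg \Diamond ((s \to r) \lor \Box s) is false.
    At s4: \Diamond ((s \to r) \lor \Box s) requires (s \to r) \lor \Box s at some successor in {s0, s1, s2, s4}.
      (s \to r) \lor \Box s holds at s0, so \Diamond ((s \to r) \lor \Box s) is true at s4.
Satisfying worlds: none.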